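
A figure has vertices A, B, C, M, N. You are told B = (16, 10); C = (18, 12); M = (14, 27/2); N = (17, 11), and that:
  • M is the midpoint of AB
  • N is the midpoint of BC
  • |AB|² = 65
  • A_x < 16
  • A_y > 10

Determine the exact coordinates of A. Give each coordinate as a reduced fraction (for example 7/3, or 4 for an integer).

A = (12, 17)

1. A_x = 12  [A = 2·M−B = 2·(14, 27/2)−(16, 10)]
2. A_y = 17  [A = 2·M−B = 2·(14, 27/2)−(16, 10)]
   so A = (12, 17)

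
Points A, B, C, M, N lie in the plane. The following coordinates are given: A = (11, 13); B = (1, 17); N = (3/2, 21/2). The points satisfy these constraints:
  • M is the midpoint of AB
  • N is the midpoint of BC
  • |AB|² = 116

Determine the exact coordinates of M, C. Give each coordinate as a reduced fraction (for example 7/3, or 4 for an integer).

M = (6, 15)
C = (2, 4)

1. M_x = 6  [2·M = A+B = (11, 13)+(1, 17)]
2. M_y = 15  [2·M = A+B = (11, 13)+(1, 17)]
   so M = (6, 15)
3. C_x = 2  [C = 2·N−B = 2·(3/2, 21/2)−(1, 17)]
4. C_y = 4  [C = 2·N−B = 2·(3/2, 21/2)−(1, 17)]
   so C = (2, 4)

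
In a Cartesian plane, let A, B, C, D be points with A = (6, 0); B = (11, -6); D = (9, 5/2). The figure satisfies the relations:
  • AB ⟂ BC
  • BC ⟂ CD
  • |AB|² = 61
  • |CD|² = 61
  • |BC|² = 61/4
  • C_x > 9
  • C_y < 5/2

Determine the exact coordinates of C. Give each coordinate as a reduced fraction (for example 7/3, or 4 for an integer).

1. C_x = 14  [[AB ⟂ BC ⇒ 5x-6y-91=0] ∩ [|C−(9, 5/2)|²=61]]
2. C_y = -7/2  [[AB ⟂ BC ⇒ 5x-6y-91=0] ∩ [|C−(9, 5/2)|²=61]]
   so C = (14, -7/2)

C = (14, -7/2)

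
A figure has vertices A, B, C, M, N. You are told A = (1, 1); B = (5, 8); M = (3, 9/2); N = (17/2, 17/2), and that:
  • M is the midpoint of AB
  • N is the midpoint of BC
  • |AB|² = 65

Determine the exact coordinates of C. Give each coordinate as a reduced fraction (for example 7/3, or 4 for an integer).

1. C_x = 12  [C = 2·N−B = 2·(17/2, 17/2)−(5, 8)]
2. C_y = 9  [C = 2·N−B = 2·(17/2, 17/2)−(5, 8)]
   so C = (12, 9)

C = (12, 9)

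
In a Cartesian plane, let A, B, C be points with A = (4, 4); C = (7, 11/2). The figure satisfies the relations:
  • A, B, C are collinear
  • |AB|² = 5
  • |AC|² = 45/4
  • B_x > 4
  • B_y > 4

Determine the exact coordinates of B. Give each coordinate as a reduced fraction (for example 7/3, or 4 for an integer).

B = (6, 5)

1. B_x = 6  [[A, B, C are collinear ⇒ 3/2x-3y+6=0] ∩ [|B−(4, 4)|²=5]]
2. B_y = 5  [[A, B, C are collinear ⇒ 3/2x-3y+6=0] ∩ [|B−(4, 4)|²=5]]
   so B = (6, 5)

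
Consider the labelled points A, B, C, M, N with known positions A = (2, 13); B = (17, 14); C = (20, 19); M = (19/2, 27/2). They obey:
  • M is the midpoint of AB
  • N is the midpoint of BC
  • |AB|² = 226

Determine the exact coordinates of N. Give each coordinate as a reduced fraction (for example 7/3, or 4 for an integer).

N = (37/2, 33/2)

1. N_x = 37/2  [2·N = B+C = (17, 14)+(20, 19)]
2. N_y = 33/2  [2·N = B+C = (17, 14)+(20, 19)]
   so N = (37/2, 33/2)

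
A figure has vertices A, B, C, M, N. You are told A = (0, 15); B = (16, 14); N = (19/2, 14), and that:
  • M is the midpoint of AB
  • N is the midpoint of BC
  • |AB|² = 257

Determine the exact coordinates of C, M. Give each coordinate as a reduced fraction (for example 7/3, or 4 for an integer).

C = (3, 14)
M = (8, 29/2)

1. M_x = 8  [2·M = A+B = (0, 15)+(16, 14)]
2. M_y = 29/2  [2·M = A+B = (0, 15)+(16, 14)]
   so M = (8, 29/2)
3. C_x = 3  [C = 2·N−B = 2·(19/2, 14)−(16, 14)]
4. C_y = 14  [C = 2·N−B = 2·(19/2, 14)−(16, 14)]
   so C = (3, 14)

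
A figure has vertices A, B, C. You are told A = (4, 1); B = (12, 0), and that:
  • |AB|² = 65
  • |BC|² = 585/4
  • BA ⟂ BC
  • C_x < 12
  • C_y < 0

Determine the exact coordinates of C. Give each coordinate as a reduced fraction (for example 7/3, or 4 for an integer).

1. C_x = 21/2  [[BA ⟂ BC ⇒ -8x+1y+96=0] ∩ [|C−(12, 0)|²=585/4]]
2. C_y = -12  [[BA ⟂ BC ⇒ -8x+1y+96=0] ∩ [|C−(12, 0)|²=585/4]]
   so C = (21/2, -12)

C = (21/2, -12)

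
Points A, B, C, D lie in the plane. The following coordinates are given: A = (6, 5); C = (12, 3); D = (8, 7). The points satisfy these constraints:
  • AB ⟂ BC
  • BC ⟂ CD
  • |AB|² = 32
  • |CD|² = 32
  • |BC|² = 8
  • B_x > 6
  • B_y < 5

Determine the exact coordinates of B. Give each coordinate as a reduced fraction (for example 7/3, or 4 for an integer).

B = (10, 1)

1. B_x = 10  [[BC ⟂ CD ⇒ 4x-4y-36=0] ∩ [|B−(6, 5)|²=32]]
2. B_y = 1  [[BC ⟂ CD ⇒ 4x-4y-36=0] ∩ [|B−(6, 5)|²=32]]
   so B = (10, 1)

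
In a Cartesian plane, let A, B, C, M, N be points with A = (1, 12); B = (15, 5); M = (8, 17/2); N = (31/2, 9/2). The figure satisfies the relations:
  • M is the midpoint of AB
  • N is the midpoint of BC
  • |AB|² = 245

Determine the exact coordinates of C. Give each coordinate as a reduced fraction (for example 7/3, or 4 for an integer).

C = (16, 4)

1. C_x = 16  [C = 2·N−B = 2·(31/2, 9/2)−(15, 5)]
2. C_y = 4  [C = 2·N−B = 2·(31/2, 9/2)−(15, 5)]
   so C = (16, 4)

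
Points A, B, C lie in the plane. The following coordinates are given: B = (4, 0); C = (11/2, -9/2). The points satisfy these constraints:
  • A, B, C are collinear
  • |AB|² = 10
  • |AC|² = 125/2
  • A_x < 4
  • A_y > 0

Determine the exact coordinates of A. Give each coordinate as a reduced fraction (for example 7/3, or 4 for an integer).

1. A_x = 3  [[A, B, C are collinear ⇒ 9/2x+3/2y-18=0] ∩ [|A−(4, 0)|²=10]]
2. A_y = 3  [[A, B, C are collinear ⇒ 9/2x+3/2y-18=0] ∩ [|A−(4, 0)|²=10]]
   so A = (3, 3)

A = (3, 3)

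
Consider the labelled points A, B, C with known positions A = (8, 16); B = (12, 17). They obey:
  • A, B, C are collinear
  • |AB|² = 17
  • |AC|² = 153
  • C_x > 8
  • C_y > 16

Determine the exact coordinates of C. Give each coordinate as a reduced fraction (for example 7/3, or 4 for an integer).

C = (20, 19)

1. C_x = 20  [[A, B, C are collinear ⇒ -1x+4y-56=0] ∩ [|C−(8, 16)|²=153]]
2. C_y = 19  [[A, B, C are collinear ⇒ -1x+4y-56=0] ∩ [|C−(8, 16)|²=153]]
   so C = (20, 19)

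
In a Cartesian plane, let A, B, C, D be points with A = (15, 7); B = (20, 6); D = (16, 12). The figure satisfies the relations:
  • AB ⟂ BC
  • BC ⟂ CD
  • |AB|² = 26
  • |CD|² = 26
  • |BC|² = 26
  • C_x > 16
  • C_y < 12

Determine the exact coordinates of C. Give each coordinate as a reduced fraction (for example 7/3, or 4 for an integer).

1. C_x = 21  [[AB ⟂ BC ⇒ 5x-1y-94=0] ∩ [|C−(16, 12)|²=26]]
2. C_y = 11  [[AB ⟂ BC ⇒ 5x-1y-94=0] ∩ [|C−(16, 12)|²=26]]
   so C = (21, 11)

C = (21, 11)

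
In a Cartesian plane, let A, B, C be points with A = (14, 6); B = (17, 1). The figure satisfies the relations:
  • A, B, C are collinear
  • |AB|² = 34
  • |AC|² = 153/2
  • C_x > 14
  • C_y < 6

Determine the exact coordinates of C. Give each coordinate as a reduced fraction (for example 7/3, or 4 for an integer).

1. C_x = 37/2  [[A, B, C are collinear ⇒ 5x+3y-88=0] ∩ [|C−(14, 6)|²=153/2]]
2. C_y = -3/2  [[A, B, C are collinear ⇒ 5x+3y-88=0] ∩ [|C−(14, 6)|²=153/2]]
   so C = (37/2, -3/2)

C = (37/2, -3/2)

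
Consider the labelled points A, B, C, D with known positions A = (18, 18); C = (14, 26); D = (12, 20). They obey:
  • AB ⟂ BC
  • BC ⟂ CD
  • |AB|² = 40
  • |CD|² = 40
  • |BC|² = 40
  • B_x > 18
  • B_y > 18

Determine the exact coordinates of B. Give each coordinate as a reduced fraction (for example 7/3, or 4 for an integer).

B = (20, 24)

1. B_x = 20  [[BC ⟂ CD ⇒ 2x+6y-184=0] ∩ [|B−(18, 18)|²=40]]
2. B_y = 24  [[BC ⟂ CD ⇒ 2x+6y-184=0] ∩ [|B−(18, 18)|²=40]]
   so B = (20, 24)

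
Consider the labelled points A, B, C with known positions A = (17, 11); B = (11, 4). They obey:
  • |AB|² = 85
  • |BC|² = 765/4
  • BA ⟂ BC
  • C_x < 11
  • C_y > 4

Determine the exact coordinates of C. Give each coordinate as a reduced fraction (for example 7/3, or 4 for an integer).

1. C_x = 1/2  [[BA ⟂ BC ⇒ 6x+7y-94=0] ∩ [|C−(11, 4)|²=765/4]]
2. C_y = 13  [[BA ⟂ BC ⇒ 6x+7y-94=0] ∩ [|C−(11, 4)|²=765/4]]
   so C = (1/2, 13)

C = (1/2, 13)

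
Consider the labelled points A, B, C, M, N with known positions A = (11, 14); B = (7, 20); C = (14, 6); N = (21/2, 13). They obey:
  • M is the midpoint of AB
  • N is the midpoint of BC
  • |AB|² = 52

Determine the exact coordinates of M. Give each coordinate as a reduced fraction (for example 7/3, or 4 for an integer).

1. M_x = 9  [2·M = A+B = (11, 14)+(7, 20)]
2. M_y = 17  [2·M = A+B = (11, 14)+(7, 20)]
   so M = (9, 17)

M = (9, 17)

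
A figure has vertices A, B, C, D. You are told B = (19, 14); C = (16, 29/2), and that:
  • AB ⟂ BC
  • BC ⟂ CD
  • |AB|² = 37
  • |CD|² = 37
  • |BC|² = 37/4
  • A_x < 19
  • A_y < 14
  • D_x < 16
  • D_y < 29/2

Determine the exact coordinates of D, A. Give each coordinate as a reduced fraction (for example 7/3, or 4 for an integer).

1. D_x = 15  [[BC ⟂ CD ⇒ -3x+1/2y+163/4=0] ∩ [|D−(16, 29/2)|²=37]]
2. D_y = 17/2  [[BC ⟂ CD ⇒ -3x+1/2y+163/4=0] ∩ [|D−(16, 29/2)|²=37]]
   so D = (15, 17/2)
3. A_x = 18  [[AB ⟂ BC ⇒ 3x-1/2y-50=0] ∩ [|A−(19, 14)|²=37]]
4. A_y = 8  [[AB ⟂ BC ⇒ 3x-1/2y-50=0] ∩ [|A−(19, 14)|²=37]]
   so A = (18, 8)

D = (15, 17/2)
A = (18, 8)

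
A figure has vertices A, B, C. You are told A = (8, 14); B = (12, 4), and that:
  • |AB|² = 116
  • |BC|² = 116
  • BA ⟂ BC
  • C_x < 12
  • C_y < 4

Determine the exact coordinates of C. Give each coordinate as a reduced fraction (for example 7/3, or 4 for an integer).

C = (2, 0)

1. C_x = 2  [[BA ⟂ BC ⇒ -4x+10y+8=0] ∩ [|C−(12, 4)|²=116]]
2. C_y = 0  [[BA ⟂ BC ⇒ -4x+10y+8=0] ∩ [|C−(12, 4)|²=116]]
   so C = (2, 0)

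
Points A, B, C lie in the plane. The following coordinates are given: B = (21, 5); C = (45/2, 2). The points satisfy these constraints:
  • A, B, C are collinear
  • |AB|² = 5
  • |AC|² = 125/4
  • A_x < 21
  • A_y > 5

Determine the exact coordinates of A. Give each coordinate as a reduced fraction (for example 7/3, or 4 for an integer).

1. A_x = 20  [[A, B, C are collinear ⇒ 3x+3/2y-141/2=0] ∩ [|A−(21, 5)|²=5]]
2. A_y = 7  [[A, B, C are collinear ⇒ 3x+3/2y-141/2=0] ∩ [|A−(21, 5)|²=5]]
   so A = (20, 7)

A = (20, 7)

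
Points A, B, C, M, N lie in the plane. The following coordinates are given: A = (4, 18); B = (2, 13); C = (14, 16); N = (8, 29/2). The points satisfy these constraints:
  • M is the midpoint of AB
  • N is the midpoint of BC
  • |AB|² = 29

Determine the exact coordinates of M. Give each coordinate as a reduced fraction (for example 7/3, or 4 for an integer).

M = (3, 31/2)

1. M_x = 3  [2·M = A+B = (4, 18)+(2, 13)]
2. M_y = 31/2  [2·M = A+B = (4, 18)+(2, 13)]
   so M = (3, 31/2)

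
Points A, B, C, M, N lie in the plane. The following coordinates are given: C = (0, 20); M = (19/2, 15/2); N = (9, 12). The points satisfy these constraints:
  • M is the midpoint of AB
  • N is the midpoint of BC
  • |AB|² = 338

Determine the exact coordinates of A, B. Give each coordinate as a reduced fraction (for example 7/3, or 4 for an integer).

1. B_x = 18  [B = 2·N−C = 2·(9, 12)−(0, 20)]
2. B_y = 4  [B = 2·N−C = 2·(9, 12)−(0, 20)]
   so B = (18, 4)
3. A_x = 1  [A = 2·M−B = 2·(19/2, 15/2)−(18, 4)]
4. A_y = 11  [A = 2·M−B = 2·(19/2, 15/2)−(18, 4)]
   so A = (1, 11)

A = (1, 11)
B = (18, 4)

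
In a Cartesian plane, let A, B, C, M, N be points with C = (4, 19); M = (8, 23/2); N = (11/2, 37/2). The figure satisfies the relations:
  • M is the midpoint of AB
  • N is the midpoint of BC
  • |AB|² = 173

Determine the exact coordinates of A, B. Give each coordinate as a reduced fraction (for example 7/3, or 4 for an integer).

A = (9, 5)
B = (7, 18)

1. B_x = 7  [B = 2·N−C = 2·(11/2, 37/2)−(4, 19)]
2. B_y = 18  [B = 2·N−C = 2·(11/2, 37/2)−(4, 19)]
   so B = (7, 18)
3. A_x = 9  [A = 2·M−B = 2·(8, 23/2)−(7, 18)]
4. A_y = 5  [A = 2·M−B = 2·(8, 23/2)−(7, 18)]
   so A = (9, 5)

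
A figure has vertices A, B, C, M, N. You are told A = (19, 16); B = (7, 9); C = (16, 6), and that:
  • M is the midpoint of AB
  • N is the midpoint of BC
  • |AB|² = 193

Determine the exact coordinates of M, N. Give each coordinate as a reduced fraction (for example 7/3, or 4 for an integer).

1. M_x = 13  [2·M = A+B = (19, 16)+(7, 9)]
2. M_y = 25/2  [2·M = A+B = (19, 16)+(7, 9)]
   so M = (13, 25/2)
3. N_x = 23/2  [2·N = B+C = (7, 9)+(16, 6)]
4. N_y = 15/2  [2·N = B+C = (7, 9)+(16, 6)]
   so N = (23/2, 15/2)

M = (13, 25/2)
N = (23/2, 15/2)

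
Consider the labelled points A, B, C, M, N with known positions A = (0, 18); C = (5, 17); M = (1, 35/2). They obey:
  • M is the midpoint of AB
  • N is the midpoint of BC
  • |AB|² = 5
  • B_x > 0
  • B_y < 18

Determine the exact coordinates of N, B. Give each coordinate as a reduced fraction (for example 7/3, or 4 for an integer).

N = (7/2, 17)
B = (2, 17)

1. B_x = 2  [B = 2·M−A = 2·(1, 35/2)−(0, 18)]
2. B_y = 17  [B = 2·M−A = 2·(1, 35/2)−(0, 18)]
   so B = (2, 17)
3. N_x = 7/2  [2·N = B+C = (2, 17)+(5, 17)]
4. N_y = 17  [2·N = B+C = (2, 17)+(5, 17)]
   so N = (7/2, 17)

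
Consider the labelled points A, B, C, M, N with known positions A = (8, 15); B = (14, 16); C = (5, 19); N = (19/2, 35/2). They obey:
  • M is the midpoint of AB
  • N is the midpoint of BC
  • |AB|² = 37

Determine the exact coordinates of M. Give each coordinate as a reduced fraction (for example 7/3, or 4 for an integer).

M = (11, 31/2)

1. M_x = 11  [2·M = A+B = (8, 15)+(14, 16)]
2. M_y = 31/2  [2·M = A+B = (8, 15)+(14, 16)]
   so M = (11, 31/2)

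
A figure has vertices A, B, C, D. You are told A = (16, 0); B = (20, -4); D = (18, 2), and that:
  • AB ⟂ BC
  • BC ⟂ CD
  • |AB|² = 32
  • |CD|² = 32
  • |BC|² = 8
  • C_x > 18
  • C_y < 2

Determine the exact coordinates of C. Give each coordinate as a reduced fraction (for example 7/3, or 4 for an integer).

1. C_x = 22  [[AB ⟂ BC ⇒ 4x-4y-96=0] ∩ [|C−(18, 2)|²=32]]
2. C_y = -2  [[AB ⟂ BC ⇒ 4x-4y-96=0] ∩ [|C−(18, 2)|²=32]]
   so C = (22, -2)

C = (22, -2)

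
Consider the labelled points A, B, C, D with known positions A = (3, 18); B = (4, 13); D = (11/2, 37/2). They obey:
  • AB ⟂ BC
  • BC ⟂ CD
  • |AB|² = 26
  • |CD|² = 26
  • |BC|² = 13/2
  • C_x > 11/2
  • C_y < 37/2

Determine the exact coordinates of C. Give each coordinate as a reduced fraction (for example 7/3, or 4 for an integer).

1. C_x = 13/2  [[AB ⟂ BC ⇒ 1x-5y+61=0] ∩ [|C−(11/2, 37/2)|²=26]]
2. C_y = 27/2  [[AB ⟂ BC ⇒ 1x-5y+61=0] ∩ [|C−(11/2, 37/2)|²=26]]
   so C = (13/2, 27/2)

C = (13/2, 27/2)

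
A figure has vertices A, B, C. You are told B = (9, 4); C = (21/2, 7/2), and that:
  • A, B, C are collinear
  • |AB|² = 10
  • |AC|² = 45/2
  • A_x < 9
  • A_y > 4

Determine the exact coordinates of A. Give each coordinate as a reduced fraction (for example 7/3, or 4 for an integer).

1. A_x = 6  [[A, B, C are collinear ⇒ 1/2x+3/2y-21/2=0] ∩ [|A−(9, 4)|²=10]]
2. A_y = 5  [[A, B, C are collinear ⇒ 1/2x+3/2y-21/2=0] ∩ [|A−(9, 4)|²=10]]
   so A = (6, 5)

A = (6, 5)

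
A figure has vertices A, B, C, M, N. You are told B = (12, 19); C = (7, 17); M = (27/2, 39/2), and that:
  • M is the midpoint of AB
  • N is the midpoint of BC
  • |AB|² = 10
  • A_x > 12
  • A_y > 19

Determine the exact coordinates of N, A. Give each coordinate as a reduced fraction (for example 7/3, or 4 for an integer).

1. A_x = 15  [A = 2·M−B = 2·(27/2, 39/2)−(12, 19)]
2. A_y = 20  [A = 2·M−B = 2·(27/2, 39/2)−(12, 19)]
   so A = (15, 20)
3. N_x = 19/2  [2·N = B+C = (12, 19)+(7, 17)]
4. N_y = 18  [2·N = B+C = (12, 19)+(7, 17)]
   so N = (19/2, 18)

N = (19/2, 18)
A = (15, 20)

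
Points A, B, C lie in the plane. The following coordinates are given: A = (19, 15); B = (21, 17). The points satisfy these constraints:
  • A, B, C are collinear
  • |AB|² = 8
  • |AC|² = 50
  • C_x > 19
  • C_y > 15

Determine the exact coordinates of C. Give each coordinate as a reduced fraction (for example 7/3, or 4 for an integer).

C = (24, 20)

1. C_x = 24  [[A, B, C are collinear ⇒ -2x+2y+8=0] ∩ [|C−(19, 15)|²=50]]
2. C_y = 20  [[A, B, C are collinear ⇒ -2x+2y+8=0] ∩ [|C−(19, 15)|²=50]]
   so C = (24, 20)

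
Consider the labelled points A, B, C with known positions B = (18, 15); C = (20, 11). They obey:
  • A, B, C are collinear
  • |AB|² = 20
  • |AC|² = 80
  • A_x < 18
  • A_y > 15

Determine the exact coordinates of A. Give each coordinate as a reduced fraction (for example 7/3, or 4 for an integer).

1. A_x = 16  [[A, B, C are collinear ⇒ 4x+2y-102=0] ∩ [|A−(18, 15)|²=20]]
2. A_y = 19  [[A, B, C are collinear ⇒ 4x+2y-102=0] ∩ [|A−(18, 15)|²=20]]
   so A = (16, 19)

A = (16, 19)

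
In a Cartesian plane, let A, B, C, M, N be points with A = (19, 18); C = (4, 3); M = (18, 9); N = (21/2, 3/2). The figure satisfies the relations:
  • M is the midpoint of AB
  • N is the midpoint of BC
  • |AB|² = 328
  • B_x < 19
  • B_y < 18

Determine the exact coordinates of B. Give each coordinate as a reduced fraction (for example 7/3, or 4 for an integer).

B = (17, 0)

1. B_x = 17  [B = 2·M−A = 2·(18, 9)−(19, 18)]
2. B_y = 0  [B = 2·M−A = 2·(18, 9)−(19, 18)]
   so B = (17, 0)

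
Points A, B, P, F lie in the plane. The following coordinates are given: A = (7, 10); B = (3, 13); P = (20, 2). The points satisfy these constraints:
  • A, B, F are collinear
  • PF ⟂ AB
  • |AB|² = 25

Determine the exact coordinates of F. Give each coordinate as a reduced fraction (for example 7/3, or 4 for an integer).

F = (479/25, 22/25)

1. F_x = 479/25  [[A, B, F are collinear ⇒ -3x-4y+61=0] ∩ [PF ⟂ AB ⇒ -4x+3y+74=0]]
2. F_y = 22/25  [[A, B, F are collinear ⇒ -3x-4y+61=0] ∩ [PF ⟂ AB ⇒ -4x+3y+74=0]]
   so F = (479/25, 22/25)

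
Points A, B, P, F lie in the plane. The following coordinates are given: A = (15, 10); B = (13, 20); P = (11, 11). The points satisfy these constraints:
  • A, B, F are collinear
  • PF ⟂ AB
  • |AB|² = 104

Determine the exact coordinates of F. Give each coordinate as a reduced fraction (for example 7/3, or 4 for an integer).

F = (381/26, 305/26)

1. F_x = 381/26  [[A, B, F are collinear ⇒ -10x-2y+170=0] ∩ [PF ⟂ AB ⇒ -2x+10y-88=0]]
2. F_y = 305/26  [[A, B, F are collinear ⇒ -10x-2y+170=0] ∩ [PF ⟂ AB ⇒ -2x+10y-88=0]]
   so F = (381/26, 305/26)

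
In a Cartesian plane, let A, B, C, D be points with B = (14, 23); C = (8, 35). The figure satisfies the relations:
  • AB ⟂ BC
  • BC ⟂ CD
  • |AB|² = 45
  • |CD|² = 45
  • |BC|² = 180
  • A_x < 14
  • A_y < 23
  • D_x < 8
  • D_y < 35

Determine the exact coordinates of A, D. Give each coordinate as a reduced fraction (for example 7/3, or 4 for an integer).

1. A_x = 8  [[AB ⟂ BC ⇒ 6x-12y+192=0] ∩ [|A−(14, 23)|²=45]]
2. A_y = 20  [[AB ⟂ BC ⇒ 6x-12y+192=0] ∩ [|A−(14, 23)|²=45]]
   so A = (8, 20)
3. D_x = 2  [[BC ⟂ CD ⇒ -6x+12y-372=0] ∩ [|D−(8, 35)|²=45]]
4. D_y = 32  [[BC ⟂ CD ⇒ -6x+12y-372=0] ∩ [|D−(8, 35)|²=45]]
   so D = (2, 32)

A = (8, 20)
D = (2, 32)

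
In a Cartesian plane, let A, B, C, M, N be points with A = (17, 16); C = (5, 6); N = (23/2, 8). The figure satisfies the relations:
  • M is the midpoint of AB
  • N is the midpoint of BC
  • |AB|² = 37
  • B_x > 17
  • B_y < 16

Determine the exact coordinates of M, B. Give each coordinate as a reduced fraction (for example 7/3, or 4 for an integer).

M = (35/2, 13)
B = (18, 10)

1. B_x = 18  [B = 2·N−C = 2·(23/2, 8)−(5, 6)]
2. B_y = 10  [B = 2·N−C = 2·(23/2, 8)−(5, 6)]
   so B = (18, 10)
3. M_x = 35/2  [2·M = A+B = (17, 16)+(18, 10)]
4. M_y = 13  [2·M = A+B = (17, 16)+(18, 10)]
   so M = (35/2, 13)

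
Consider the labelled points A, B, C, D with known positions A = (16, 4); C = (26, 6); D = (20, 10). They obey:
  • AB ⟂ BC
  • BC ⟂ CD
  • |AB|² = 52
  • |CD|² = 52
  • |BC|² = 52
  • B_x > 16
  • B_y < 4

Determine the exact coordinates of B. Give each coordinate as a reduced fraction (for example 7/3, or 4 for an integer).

B = (22, 0)

1. B_x = 22  [[BC ⟂ CD ⇒ 6x-4y-132=0] ∩ [|B−(16, 4)|²=52]]
2. B_y = 0  [[BC ⟂ CD ⇒ 6x-4y-132=0] ∩ [|B−(16, 4)|²=52]]
   so B = (22, 0)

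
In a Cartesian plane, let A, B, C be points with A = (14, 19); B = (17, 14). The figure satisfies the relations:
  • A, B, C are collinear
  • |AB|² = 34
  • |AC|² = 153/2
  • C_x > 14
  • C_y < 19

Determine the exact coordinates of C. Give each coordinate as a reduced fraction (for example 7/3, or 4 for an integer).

C = (37/2, 23/2)

1. C_x = 37/2  [[A, B, C are collinear ⇒ 5x+3y-127=0] ∩ [|C−(14, 19)|²=153/2]]
2. C_y = 23/2  [[A, B, C are collinear ⇒ 5x+3y-127=0] ∩ [|C−(14, 19)|²=153/2]]
   so C = (37/2, 23/2)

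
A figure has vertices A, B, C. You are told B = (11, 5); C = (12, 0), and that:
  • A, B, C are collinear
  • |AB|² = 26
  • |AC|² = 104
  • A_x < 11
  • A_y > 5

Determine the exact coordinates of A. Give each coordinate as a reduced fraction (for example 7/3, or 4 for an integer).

A = (10, 10)

1. A_x = 10  [[A, B, C are collinear ⇒ 5x+1y-60=0] ∩ [|A−(11, 5)|²=26]]
2. A_y = 10  [[A, B, C are collinear ⇒ 5x+1y-60=0] ∩ [|A−(11, 5)|²=26]]
   so A = (10, 10)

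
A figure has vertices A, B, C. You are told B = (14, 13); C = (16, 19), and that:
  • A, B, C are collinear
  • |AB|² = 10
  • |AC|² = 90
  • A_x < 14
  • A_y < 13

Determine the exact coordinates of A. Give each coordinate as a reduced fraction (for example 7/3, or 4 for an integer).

A = (13, 10)

1. A_x = 13  [[A, B, C are collinear ⇒ -6x+2y+58=0] ∩ [|A−(14, 13)|²=10]]
2. A_y = 10  [[A, B, C are collinear ⇒ -6x+2y+58=0] ∩ [|A−(14, 13)|²=10]]
   so A = (13, 10)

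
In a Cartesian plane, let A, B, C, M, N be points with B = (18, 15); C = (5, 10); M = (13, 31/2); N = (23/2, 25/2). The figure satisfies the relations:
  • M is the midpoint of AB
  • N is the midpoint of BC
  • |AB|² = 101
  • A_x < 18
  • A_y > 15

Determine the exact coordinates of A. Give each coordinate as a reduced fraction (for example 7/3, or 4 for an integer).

1. A_x = 8  [A = 2·M−B = 2·(13, 31/2)−(18, 15)]
2. A_y = 16  [A = 2·M−B = 2·(13, 31/2)−(18, 15)]
   so A = (8, 16)

A = (8, 16)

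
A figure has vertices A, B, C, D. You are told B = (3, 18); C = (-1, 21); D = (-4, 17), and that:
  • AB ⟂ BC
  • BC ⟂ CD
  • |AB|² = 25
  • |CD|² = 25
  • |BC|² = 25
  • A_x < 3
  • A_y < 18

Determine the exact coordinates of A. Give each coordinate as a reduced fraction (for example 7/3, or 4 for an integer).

A = (0, 14)

1. A_x = 0  [[AB ⟂ BC ⇒ 4x-3y+42=0] ∩ [|A−(3, 18)|²=25]]
2. A_y = 14  [[AB ⟂ BC ⇒ 4x-3y+42=0] ∩ [|A−(3, 18)|²=25]]
   so A = (0, 14)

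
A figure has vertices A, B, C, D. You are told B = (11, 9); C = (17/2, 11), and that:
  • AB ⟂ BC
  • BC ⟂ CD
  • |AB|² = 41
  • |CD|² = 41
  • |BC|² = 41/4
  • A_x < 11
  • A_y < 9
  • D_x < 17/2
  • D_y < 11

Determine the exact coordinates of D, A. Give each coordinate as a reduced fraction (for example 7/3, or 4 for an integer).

1. D_x = 9/2  [[BC ⟂ CD ⇒ -5/2x+2y-3/4=0] ∩ [|D−(17/2, 11)|²=41]]
2. D_y = 6  [[BC ⟂ CD ⇒ -5/2x+2y-3/4=0] ∩ [|D−(17/2, 11)|²=41]]
   so D = (9/2, 6)
3. A_x = 7  [[AB ⟂ BC ⇒ 5/2x-2y-19/2=0] ∩ [|A−(11, 9)|²=41]]
4. A_y = 4  [[AB ⟂ BC ⇒ 5/2x-2y-19/2=0] ∩ [|A−(11, 9)|²=41]]
   so A = (7, 4)

D = (9/2, 6)
A = (7, 4)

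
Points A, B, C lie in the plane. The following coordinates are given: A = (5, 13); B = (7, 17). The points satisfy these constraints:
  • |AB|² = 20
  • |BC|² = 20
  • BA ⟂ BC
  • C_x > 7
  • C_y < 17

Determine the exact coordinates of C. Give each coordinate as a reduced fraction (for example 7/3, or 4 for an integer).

C = (11, 15)

1. C_x = 11  [[BA ⟂ BC ⇒ -2x-4y+82=0] ∩ [|C−(7, 17)|²=20]]
2. C_y = 15  [[BA ⟂ BC ⇒ -2x-4y+82=0] ∩ [|C−(7, 17)|²=20]]
   so C = (11, 15)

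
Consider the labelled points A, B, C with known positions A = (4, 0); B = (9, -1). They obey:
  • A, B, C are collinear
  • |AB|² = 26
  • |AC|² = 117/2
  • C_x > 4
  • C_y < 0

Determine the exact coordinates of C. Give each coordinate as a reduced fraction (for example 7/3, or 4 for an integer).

1. C_x = 23/2  [[A, B, C are collinear ⇒ 1x+5y-4=0] ∩ [|C−(4, 0)|²=117/2]]
2. C_y = -3/2  [[A, B, C are collinear ⇒ 1x+5y-4=0] ∩ [|C−(4, 0)|²=117/2]]
   so C = (23/2, -3/2)

C = (23/2, -3/2)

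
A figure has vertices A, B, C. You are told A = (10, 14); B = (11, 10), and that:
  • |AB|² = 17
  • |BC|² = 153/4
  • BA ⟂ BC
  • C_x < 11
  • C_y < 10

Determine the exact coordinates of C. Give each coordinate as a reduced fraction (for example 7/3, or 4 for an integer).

C = (5, 17/2)

1. C_x = 5  [[BA ⟂ BC ⇒ -1x+4y-29=0] ∩ [|C−(11, 10)|²=153/4]]
2. C_y = 17/2  [[BA ⟂ BC ⇒ -1x+4y-29=0] ∩ [|C−(11, 10)|²=153/4]]
   so C = (5, 17/2)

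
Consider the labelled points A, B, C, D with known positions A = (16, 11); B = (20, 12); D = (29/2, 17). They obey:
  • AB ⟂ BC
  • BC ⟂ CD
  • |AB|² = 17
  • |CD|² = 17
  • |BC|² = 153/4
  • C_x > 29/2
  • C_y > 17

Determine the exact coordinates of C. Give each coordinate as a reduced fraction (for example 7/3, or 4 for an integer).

1. C_x = 37/2  [[AB ⟂ BC ⇒ 4x+1y-92=0] ∩ [|C−(29/2, 17)|²=17]]
2. C_y = 18  [[AB ⟂ BC ⇒ 4x+1y-92=0] ∩ [|C−(29/2, 17)|²=17]]
   so C = (37/2, 18)

C = (37/2, 18)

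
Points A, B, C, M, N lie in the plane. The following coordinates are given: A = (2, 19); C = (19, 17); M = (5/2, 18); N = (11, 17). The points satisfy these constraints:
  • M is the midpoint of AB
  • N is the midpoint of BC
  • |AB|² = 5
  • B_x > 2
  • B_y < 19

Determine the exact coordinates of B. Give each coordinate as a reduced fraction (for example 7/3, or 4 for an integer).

1. B_x = 3  [B = 2·M−A = 2·(5/2, 18)−(2, 19)]
2. B_y = 17  [B = 2·M−A = 2·(5/2, 18)−(2, 19)]
   so B = (3, 17)

B = (3, 17)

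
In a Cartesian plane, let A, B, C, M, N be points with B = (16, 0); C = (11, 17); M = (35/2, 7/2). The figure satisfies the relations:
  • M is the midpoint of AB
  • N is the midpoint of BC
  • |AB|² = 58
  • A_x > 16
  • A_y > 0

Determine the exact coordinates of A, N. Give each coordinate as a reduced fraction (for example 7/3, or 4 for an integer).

1. A_x = 19  [A = 2·M−B = 2·(35/2, 7/2)−(16, 0)]
2. A_y = 7  [A = 2·M−B = 2·(35/2, 7/2)−(16, 0)]
   so A = (19, 7)
3. N_x = 27/2  [2·N = B+C = (16, 0)+(11, 17)]
4. N_y = 17/2  [2·N = B+C = (16, 0)+(11, 17)]
   so N = (27/2, 17/2)

A = (19, 7)
N = (27/2, 17/2)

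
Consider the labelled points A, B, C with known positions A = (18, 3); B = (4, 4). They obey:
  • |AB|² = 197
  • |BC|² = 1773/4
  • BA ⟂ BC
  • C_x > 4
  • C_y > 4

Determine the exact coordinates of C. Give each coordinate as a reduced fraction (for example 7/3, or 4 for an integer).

1. C_x = 11/2  [[BA ⟂ BC ⇒ 14x-1y-52=0] ∩ [|C−(4, 4)|²=1773/4]]
2. C_y = 25  [[BA ⟂ BC ⇒ 14x-1y-52=0] ∩ [|C−(4, 4)|²=1773/4]]
   so C = (11/2, 25)

C = (11/2, 25)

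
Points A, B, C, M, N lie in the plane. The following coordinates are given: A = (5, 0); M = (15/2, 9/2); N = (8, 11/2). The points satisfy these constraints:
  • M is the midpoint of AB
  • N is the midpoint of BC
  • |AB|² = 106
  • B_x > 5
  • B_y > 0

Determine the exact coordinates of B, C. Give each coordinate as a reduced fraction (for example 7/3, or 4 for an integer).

1. B_x = 10  [B = 2·M−A = 2·(15/2, 9/2)−(5, 0)]
2. B_y = 9  [B = 2·M−A = 2·(15/2, 9/2)−(5, 0)]
   so B = (10, 9)
3. C_x = 6  [C = 2·N−B = 2·(8, 11/2)−(10, 9)]
4. C_y = 2  [C = 2·N−B = 2·(8, 11/2)−(10, 9)]
   so C = (6, 2)

B = (10, 9)
C = (6, 2)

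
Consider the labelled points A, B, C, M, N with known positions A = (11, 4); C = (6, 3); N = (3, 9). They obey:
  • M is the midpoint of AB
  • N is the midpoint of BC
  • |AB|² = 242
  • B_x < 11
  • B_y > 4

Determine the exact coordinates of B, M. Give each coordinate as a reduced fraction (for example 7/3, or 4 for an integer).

B = (0, 15)
M = (11/2, 19/2)

1. B_x = 0  [B = 2·N−C = 2·(3, 9)−(6, 3)]
2. B_y = 15  [B = 2·N−C = 2·(3, 9)−(6, 3)]
   so B = (0, 15)
3. M_x = 11/2  [2·M = A+B = (11, 4)+(0, 15)]
4. M_y = 19/2  [2·M = A+B = (11, 4)+(0, 15)]
   so M = (11/2, 19/2)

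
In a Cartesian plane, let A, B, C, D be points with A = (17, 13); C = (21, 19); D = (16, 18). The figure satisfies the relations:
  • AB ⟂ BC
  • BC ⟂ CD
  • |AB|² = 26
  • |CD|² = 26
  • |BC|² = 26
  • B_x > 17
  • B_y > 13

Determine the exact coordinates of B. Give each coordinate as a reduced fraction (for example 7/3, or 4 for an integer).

B = (22, 14)

1. B_x = 22  [[BC ⟂ CD ⇒ 5x+1y-124=0] ∩ [|B−(17, 13)|²=26]]
2. B_y = 14  [[BC ⟂ CD ⇒ 5x+1y-124=0] ∩ [|B−(17, 13)|²=26]]
   so B = (22, 14)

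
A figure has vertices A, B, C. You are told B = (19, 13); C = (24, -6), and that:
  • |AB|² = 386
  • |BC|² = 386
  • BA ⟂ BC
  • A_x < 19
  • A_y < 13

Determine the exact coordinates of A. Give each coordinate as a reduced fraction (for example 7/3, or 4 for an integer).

1. A_x = 0  [[BA ⟂ BC ⇒ 5x-19y+152=0] ∩ [|A−(19, 13)|²=386]]
2. A_y = 8  [[BA ⟂ BC ⇒ 5x-19y+152=0] ∩ [|A−(19, 13)|²=386]]
   so A = (0, 8)

A = (0, 8)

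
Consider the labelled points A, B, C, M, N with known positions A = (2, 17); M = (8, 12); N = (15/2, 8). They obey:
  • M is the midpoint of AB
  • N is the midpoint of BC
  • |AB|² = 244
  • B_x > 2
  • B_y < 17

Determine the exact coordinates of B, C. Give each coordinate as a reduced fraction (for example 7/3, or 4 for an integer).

1. B_x = 14  [B = 2·M−A = 2·(8, 12)−(2, 17)]
2. B_y = 7  [B = 2·M−A = 2·(8, 12)−(2, 17)]
   so B = (14, 7)
3. C_x = 1  [C = 2·N−B = 2·(15/2, 8)−(14, 7)]
4. C_y = 9  [C = 2·N−B = 2·(15/2, 8)−(14, 7)]
   so C = (1, 9)

B = (14, 7)
C = (1, 9)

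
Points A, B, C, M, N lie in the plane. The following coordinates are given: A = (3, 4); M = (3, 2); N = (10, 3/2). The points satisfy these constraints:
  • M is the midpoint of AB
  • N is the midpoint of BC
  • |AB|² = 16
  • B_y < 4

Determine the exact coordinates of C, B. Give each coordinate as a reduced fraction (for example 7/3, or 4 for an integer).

C = (17, 3)
B = (3, 0)

1. B_x = 3  [B = 2·M−A = 2·(3, 2)−(3, 4)]
2. B_y = 0  [B = 2·M−A = 2·(3, 2)−(3, 4)]
   so B = (3, 0)
3. C_x = 17  [C = 2·N−B = 2·(10, 3/2)−(3, 0)]
4. C_y = 3  [C = 2·N−B = 2·(10, 3/2)−(3, 0)]
   so C = (17, 3)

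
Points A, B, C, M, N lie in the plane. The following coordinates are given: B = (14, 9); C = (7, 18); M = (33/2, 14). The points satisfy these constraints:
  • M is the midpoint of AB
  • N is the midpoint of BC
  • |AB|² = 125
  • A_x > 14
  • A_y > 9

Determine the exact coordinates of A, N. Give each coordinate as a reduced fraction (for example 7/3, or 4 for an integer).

1. A_x = 19  [A = 2·M−B = 2·(33/2, 14)−(14, 9)]
2. A_y = 19  [A = 2·M−B = 2·(33/2, 14)−(14, 9)]
   so A = (19, 19)
3. N_x = 21/2  [2·N = B+C = (14, 9)+(7, 18)]
4. N_y = 27/2  [2·N = B+C = (14, 9)+(7, 18)]
   so N = (21/2, 27/2)

A = (19, 19)
N = (21/2, 27/2)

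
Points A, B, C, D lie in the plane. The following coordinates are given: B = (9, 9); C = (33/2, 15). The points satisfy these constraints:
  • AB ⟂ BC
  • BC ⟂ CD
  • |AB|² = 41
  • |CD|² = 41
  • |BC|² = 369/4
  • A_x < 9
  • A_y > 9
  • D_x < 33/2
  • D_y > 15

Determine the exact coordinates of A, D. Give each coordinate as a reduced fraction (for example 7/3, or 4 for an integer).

A = (5, 14)
D = (25/2, 20)

1. A_x = 5  [[AB ⟂ BC ⇒ -15/2x-6y+243/2=0] ∩ [|A−(9, 9)|²=41]]
2. A_y = 14  [[AB ⟂ BC ⇒ -15/2x-6y+243/2=0] ∩ [|A−(9, 9)|²=41]]
   so A = (5, 14)
3. D_x = 25/2  [[BC ⟂ CD ⇒ 15/2x+6y-855/4=0] ∩ [|D−(33/2, 15)|²=41]]
4. D_y = 20  [[BC ⟂ CD ⇒ 15/2x+6y-855/4=0] ∩ [|D−(33/2, 15)|²=41]]
   so D = (25/2, 20)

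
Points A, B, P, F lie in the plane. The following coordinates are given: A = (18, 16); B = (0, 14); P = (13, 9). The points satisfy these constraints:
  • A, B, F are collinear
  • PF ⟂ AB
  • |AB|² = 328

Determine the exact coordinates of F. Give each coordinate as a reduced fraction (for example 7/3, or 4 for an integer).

F = (504/41, 630/41)

1. F_x = 504/41  [[A, B, F are collinear ⇒ 2x-18y+252=0] ∩ [PF ⟂ AB ⇒ -18x-2y+252=0]]
2. F_y = 630/41  [[A, B, F are collinear ⇒ 2x-18y+252=0] ∩ [PF ⟂ AB ⇒ -18x-2y+252=0]]
   so F = (504/41, 630/41)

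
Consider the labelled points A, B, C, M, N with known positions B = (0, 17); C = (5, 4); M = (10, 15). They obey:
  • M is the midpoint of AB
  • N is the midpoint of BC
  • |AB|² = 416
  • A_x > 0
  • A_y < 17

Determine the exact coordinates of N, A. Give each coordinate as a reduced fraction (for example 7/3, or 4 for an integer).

N = (5/2, 21/2)
A = (20, 13)

1. A_x = 20  [A = 2·M−B = 2·(10, 15)−(0, 17)]
2. A_y = 13  [A = 2·M−B = 2·(10, 15)−(0, 17)]
   so A = (20, 13)
3. N_x = 5/2  [2·N = B+C = (0, 17)+(5, 4)]
4. N_y = 21/2  [2·N = B+C = (0, 17)+(5, 4)]
   so N = (5/2, 21/2)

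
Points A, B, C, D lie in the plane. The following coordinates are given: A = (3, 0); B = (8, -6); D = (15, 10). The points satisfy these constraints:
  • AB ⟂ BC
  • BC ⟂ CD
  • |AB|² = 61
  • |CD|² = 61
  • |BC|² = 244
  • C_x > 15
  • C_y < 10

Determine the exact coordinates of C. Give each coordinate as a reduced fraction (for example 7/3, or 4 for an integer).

1. C_x = 20  [[AB ⟂ BC ⇒ 5x-6y-76=0] ∩ [|C−(15, 10)|²=61]]
2. C_y = 4  [[AB ⟂ BC ⇒ 5x-6y-76=0] ∩ [|C−(15, 10)|²=61]]
   so C = (20, 4)

C = (20, 4)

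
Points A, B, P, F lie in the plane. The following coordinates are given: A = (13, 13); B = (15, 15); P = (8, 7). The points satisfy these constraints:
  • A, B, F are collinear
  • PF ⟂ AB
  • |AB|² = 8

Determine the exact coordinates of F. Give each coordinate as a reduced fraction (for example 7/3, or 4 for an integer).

F = (15/2, 15/2)

1. F_x = 15/2  [[A, B, F are collinear ⇒ -2x+2y=0] ∩ [PF ⟂ AB ⇒ 2x+2y-30=0]]
2. F_y = 15/2  [[A, B, F are collinear ⇒ -2x+2y=0] ∩ [PF ⟂ AB ⇒ 2x+2y-30=0]]
   so F = (15/2, 15/2)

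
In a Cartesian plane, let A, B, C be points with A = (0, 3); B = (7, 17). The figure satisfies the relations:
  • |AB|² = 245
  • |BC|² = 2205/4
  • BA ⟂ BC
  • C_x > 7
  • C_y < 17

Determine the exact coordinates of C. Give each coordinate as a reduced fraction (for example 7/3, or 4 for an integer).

C = (28, 13/2)

1. C_x = 28  [[BA ⟂ BC ⇒ -7x-14y+287=0] ∩ [|C−(7, 17)|²=2205/4]]
2. C_y = 13/2  [[BA ⟂ BC ⇒ -7x-14y+287=0] ∩ [|C−(7, 17)|²=2205/4]]
   so C = (28, 13/2)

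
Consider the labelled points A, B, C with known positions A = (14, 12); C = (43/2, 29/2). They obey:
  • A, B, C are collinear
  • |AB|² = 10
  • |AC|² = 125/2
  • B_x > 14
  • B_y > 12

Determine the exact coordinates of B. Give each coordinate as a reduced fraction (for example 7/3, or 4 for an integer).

B = (17, 13)

1. B_x = 17  [[A, B, C are collinear ⇒ 5/2x-15/2y+55=0] ∩ [|B−(14, 12)|²=10]]
2. B_y = 13  [[A, B, C are collinear ⇒ 5/2x-15/2y+55=0] ∩ [|B−(14, 12)|²=10]]
   so B = (17, 13)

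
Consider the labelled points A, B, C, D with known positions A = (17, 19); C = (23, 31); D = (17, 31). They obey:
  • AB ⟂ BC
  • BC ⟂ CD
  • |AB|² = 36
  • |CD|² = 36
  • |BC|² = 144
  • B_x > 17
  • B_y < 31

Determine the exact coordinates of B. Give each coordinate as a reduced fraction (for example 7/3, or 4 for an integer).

1. B_x = 23  [[BC ⟂ CD ⇒ 6x-138=0] ∩ [|B−(17, 19)|²=36]]
2. B_y = 19  [[BC ⟂ CD ⇒ 6x-138=0] ∩ [|B−(17, 19)|²=36]]
   so B = (23, 19)

B = (23, 19)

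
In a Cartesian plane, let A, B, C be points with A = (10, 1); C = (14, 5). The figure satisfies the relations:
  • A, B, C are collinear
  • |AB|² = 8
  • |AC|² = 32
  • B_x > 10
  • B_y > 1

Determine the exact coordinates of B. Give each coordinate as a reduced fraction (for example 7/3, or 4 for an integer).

B = (12, 3)

1. B_x = 12  [[A, B, C are collinear ⇒ 4x-4y-36=0] ∩ [|B−(10, 1)|²=8]]
2. B_y = 3  [[A, B, C are collinear ⇒ 4x-4y-36=0] ∩ [|B−(10, 1)|²=8]]
   so B = (12, 3)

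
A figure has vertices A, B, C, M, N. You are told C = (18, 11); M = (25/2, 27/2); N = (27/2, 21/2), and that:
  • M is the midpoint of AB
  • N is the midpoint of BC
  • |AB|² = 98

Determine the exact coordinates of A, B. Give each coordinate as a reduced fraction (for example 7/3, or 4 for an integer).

A = (16, 17)
B = (9, 10)

1. B_x = 9  [B = 2·N−C = 2·(27/2, 21/2)−(18, 11)]
2. B_y = 10  [B = 2·N−C = 2·(27/2, 21/2)−(18, 11)]
   so B = (9, 10)
3. A_x = 16  [A = 2·M−B = 2·(25/2, 27/2)−(9, 10)]
4. A_y = 17  [A = 2·M−B = 2·(25/2, 27/2)−(9, 10)]
   so A = (16, 17)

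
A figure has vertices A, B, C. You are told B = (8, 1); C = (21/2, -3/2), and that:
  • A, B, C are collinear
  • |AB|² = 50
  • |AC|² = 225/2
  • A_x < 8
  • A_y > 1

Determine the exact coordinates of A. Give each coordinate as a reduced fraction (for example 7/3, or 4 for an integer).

1. A_x = 3  [[A, B, C are collinear ⇒ 5/2x+5/2y-45/2=0] ∩ [|A−(8, 1)|²=50]]
2. A_y = 6  [[A, B, C are collinear ⇒ 5/2x+5/2y-45/2=0] ∩ [|A−(8, 1)|²=50]]
   so A = (3, 6)

A = (3, 6)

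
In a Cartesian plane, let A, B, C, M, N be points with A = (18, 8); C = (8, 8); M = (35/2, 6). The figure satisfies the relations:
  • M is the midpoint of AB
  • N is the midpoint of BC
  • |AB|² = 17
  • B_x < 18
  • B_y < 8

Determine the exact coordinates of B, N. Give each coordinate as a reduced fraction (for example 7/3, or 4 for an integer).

B = (17, 4)
N = (25/2, 6)

1. B_x = 17  [B = 2·M−A = 2·(35/2, 6)−(18, 8)]
2. B_y = 4  [B = 2·M−A = 2·(35/2, 6)−(18, 8)]
   so B = (17, 4)
3. N_x = 25/2  [2·N = B+C = (17, 4)+(8, 8)]
4. N_y = 6  [2·N = B+C = (17, 4)+(8, 8)]
   so N = (25/2, 6)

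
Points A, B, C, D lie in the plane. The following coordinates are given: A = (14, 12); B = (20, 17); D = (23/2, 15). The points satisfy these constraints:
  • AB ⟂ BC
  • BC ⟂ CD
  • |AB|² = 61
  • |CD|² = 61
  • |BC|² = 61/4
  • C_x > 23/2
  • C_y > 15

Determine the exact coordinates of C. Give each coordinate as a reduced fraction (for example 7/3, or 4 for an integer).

C = (35/2, 20)

1. C_x = 35/2  [[AB ⟂ BC ⇒ 6x+5y-205=0] ∩ [|C−(23/2, 15)|²=61]]
2. C_y = 20  [[AB ⟂ BC ⇒ 6x+5y-205=0] ∩ [|C−(23/2, 15)|²=61]]
   so C = (35/2, 20)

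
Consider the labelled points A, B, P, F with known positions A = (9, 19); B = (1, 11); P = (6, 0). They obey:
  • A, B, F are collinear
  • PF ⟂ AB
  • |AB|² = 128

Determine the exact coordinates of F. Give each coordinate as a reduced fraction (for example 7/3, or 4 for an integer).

F = (-2, 8)

1. F_x = -2  [[A, B, F are collinear ⇒ 8x-8y+80=0] ∩ [PF ⟂ AB ⇒ -8x-8y+48=0]]
2. F_y = 8  [[A, B, F are collinear ⇒ 8x-8y+80=0] ∩ [PF ⟂ AB ⇒ -8x-8y+48=0]]
   so F = (-2, 8)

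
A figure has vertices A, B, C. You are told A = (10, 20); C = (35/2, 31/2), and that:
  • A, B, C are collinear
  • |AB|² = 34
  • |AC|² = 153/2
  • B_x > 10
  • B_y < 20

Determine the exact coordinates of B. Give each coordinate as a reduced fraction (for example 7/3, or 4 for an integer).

1. B_x = 15  [[A, B, C are collinear ⇒ -9/2x-15/2y+195=0] ∩ [|B−(10, 20)|²=34]]
2. B_y = 17  [[A, B, C are collinear ⇒ -9/2x-15/2y+195=0] ∩ [|B−(10, 20)|²=34]]
   so B = (15, 17)

B = (15, 17)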